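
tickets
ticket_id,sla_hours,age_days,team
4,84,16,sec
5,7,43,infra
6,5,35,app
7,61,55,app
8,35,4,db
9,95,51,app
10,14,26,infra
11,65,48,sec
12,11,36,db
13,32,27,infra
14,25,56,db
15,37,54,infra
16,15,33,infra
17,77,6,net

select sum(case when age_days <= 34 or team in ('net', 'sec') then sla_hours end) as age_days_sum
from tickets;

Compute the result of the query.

ticket_id=4: ✓ → 84
ticket_id=5: ✗
ticket_id=6: ✗
ticket_id=7: ✗
ticket_id=8: ✓ → 35
ticket_id=9: ✗
ticket_id=10: ✓ → 14
ticket_id=11: ✓ → 65
ticket_id=12: ✗
ticket_id=13: ✓ → 32
ticket_id=14: ✗
ticket_id=15: ✗
ticket_id=16: ✓ → 15
ticket_id=17: ✓ → 77
age_days_sum = 84 + 35 + 14 + 65 + 32 + 15 + 77 = 322

322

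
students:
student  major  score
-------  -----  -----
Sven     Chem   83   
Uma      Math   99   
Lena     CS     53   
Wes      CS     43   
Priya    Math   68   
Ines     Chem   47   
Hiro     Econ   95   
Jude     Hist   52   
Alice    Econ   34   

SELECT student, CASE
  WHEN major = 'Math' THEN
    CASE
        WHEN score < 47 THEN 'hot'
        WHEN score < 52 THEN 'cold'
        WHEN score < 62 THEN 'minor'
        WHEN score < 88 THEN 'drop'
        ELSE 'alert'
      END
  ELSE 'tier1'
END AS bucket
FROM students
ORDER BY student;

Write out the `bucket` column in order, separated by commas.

student=Alice: major='Econ' → outer ELSE → tier1
student=Hiro: major='Econ' → outer ELSE → tier1
student=Ines: major='Chem' → outer ELSE → tier1
student=Jude: major='Hist' → outer ELSE → tier1
student=Lena: major='CS' → outer ELSE → tier1
student=Priya: major='Math' → inner[score < 88] → drop
student=Sven: major='Chem' → outer ELSE → tier1
student=Uma: major='Math' → inner[ELSE] → alert
student=Wes: major='CS' → outer ELSE → tier1

tier1, tier1, tier1, tier1, tier1, drop, tier1, alert, tier1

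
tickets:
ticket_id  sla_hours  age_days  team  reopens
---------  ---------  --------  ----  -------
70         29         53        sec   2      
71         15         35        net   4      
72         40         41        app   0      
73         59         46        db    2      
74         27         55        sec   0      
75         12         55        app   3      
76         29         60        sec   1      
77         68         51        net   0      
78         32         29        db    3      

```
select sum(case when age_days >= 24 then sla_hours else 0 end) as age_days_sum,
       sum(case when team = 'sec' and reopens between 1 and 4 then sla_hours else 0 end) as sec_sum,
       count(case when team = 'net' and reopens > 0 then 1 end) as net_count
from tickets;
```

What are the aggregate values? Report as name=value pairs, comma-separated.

age_days_sum=311, sec_sum=58, net_count=1

[age_days_sum: age_days >= 24]
ticket_id=70: ✓ → 29
ticket_id=71: ✓ → 15
ticket_id=72: ✓ → 40
ticket_id=73: ✓ → 59
ticket_id=74: ✓ → 27
ticket_id=75: ✓ → 12
ticket_id=76: ✓ → 29
ticket_id=77: ✓ → 68
ticket_id=78: ✓ → 32
age_days_sum = 29 + 15 + 40 + 59 + 27 + 12 + 29 + 68 + 32 = 311
—
[sec_sum: team = 'sec' and reopens between 1 and 4]
ticket_id=70: ✓ → 29
ticket_id=71: ✗
ticket_id=72: ✗
ticket_id=73: ✗
ticket_id=74: ✗
ticket_id=75: ✗
ticket_id=76: ✓ → 29
ticket_id=77: ✗
ticket_id=78: ✗
sec_sum = 29 + 29 = 58
—
[net_count: team = 'net' and reopens > 0]
ticket_id=70: ✗
ticket_id=71: ✓ → 1
ticket_id=72: ✗
ticket_id=73: ✗
ticket_id=74: ✗
ticket_id=75: ✗
ticket_id=76: ✗
ticket_id=77: ✗
ticket_id=78: ✗
net_count = COUNT(1) = 1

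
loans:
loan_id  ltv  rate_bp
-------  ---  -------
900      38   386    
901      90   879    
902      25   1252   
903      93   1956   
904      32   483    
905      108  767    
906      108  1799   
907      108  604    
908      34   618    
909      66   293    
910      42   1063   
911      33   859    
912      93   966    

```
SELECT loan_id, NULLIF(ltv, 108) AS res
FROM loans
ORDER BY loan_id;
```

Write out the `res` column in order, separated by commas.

loan_id=900: ltv=38 vs 108: differ → 38
loan_id=901: ltv=90 vs 108: differ → 90
loan_id=902: ltv=25 vs 108: differ → 25
loan_id=903: ltv=93 vs 108: differ → 93
loan_id=904: ltv=32 vs 108: differ → 32
loan_id=905: ltv=108 vs 108: equal → NULL
loan_id=906: ltv=108 vs 108: equal → NULL
loan_id=907: ltv=108 vs 108: equal → NULL
loan_id=908: ltv=34 vs 108: differ → 34
loan_id=909: ltv=66 vs 108: differ → 66
loan_id=910: ltv=42 vs 108: differ → 42
loan_id=911: ltv=33 vs 108: differ → 33
loan_id=912: ltv=93 vs 108: differ → 93

38, 90, 25, 93, 32, NULL, NULL, NULL, 34, 66, 42, 33, 93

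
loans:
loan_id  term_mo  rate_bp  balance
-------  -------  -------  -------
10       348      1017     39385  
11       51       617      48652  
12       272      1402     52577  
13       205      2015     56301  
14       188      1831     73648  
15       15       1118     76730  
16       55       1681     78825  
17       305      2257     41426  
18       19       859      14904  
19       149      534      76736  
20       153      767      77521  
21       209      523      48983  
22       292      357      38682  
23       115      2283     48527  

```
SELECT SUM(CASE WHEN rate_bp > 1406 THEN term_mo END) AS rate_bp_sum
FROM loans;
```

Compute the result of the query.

loan_id=10: ✗
loan_id=11: ✗
loan_id=12: ✗
loan_id=13: ✓ → 205
loan_id=14: ✓ → 188
loan_id=15: ✗
loan_id=16: ✓ → 55
loan_id=17: ✓ → 305
loan_id=18: ✗
loan_id=19: ✗
loan_id=20: ✗
loan_id=21: ✗
loan_id=22: ✗
loan_id=23: ✓ → 115
rate_bp_sum = 205 + 188 + 55 + 305 + 115 = 868

868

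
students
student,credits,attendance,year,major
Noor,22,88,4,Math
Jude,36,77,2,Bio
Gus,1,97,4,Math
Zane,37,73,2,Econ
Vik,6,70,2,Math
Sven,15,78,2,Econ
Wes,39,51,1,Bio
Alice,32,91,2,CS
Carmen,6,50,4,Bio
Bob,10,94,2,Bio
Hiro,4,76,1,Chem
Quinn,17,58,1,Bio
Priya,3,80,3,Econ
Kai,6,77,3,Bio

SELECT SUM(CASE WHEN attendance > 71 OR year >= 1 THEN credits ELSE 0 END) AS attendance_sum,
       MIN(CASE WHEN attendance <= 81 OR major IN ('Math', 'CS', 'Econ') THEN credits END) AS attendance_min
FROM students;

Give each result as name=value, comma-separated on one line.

attendance_sum=234, attendance_min=1

[attendance_sum: attendance > 71 OR year >= 1]
student=Noor: ✓ → 22
student=Jude: ✓ → 36
student=Gus: ✓ → 1
student=Zane: ✓ → 37
student=Vik: ✓ → 6
student=Sven: ✓ → 15
student=Wes: ✓ → 39
student=Alice: ✓ → 32
student=Carmen: ✓ → 6
student=Bob: ✓ → 10
student=Hiro: ✓ → 4
student=Quinn: ✓ → 17
student=Priya: ✓ → 3
student=Kai: ✓ → 6
attendance_sum = 22 + 36 + 1 + 37 + 6 + 15 + 39 + 32 + 6 + 10 + 4 + 17 + 3 + 6 = 234
—
[attendance_min: attendance <= 81 OR major IN ('Math', 'CS', 'Econ')]
student=Noor: ✓ → 22
student=Jude: ✓ → 36
student=Gus: ✓ → 1
student=Zane: ✓ → 37
student=Vik: ✓ → 6
student=Sven: ✓ → 15
student=Wes: ✓ → 39
student=Alice: ✓ → 32
student=Carmen: ✓ → 6
student=Bob: ✗
student=Hiro: ✓ → 4
student=Quinn: ✓ → 17
student=Priya: ✓ → 3
student=Kai: ✓ → 6
attendance_min = MIN(22, 36, 1, 37, 6, 15, 39, 32, 6, 4, 17, 3, 6) = 1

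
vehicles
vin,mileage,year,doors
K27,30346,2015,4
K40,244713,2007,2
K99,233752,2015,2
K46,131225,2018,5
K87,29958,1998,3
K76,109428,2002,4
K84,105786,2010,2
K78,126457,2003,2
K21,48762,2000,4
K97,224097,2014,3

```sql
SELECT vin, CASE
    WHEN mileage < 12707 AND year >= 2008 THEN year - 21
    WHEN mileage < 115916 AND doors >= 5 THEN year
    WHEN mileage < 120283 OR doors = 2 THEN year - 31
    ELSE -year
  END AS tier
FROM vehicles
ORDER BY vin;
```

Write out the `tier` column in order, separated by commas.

1969, 1984, 1976, -2018, 1971, 1972, 1979, 1967, -2014, 1984

vin=K21: mileage < 120283 OR doors = 2 → 1969
vin=K27: mileage < 120283 OR doors = 2 → 1984
vin=K40: mileage < 120283 OR doors = 2 → 1976
vin=K46: ELSE → -2018
vin=K76: mileage < 120283 OR doors = 2 → 1971
vin=K78: mileage < 120283 OR doors = 2 → 1972
vin=K84: mileage < 120283 OR doors = 2 → 1979
vin=K87: mileage < 120283 OR doors = 2 → 1967
vin=K97: ELSE → -2014
vin=K99: mileage < 120283 OR doors = 2 → 1984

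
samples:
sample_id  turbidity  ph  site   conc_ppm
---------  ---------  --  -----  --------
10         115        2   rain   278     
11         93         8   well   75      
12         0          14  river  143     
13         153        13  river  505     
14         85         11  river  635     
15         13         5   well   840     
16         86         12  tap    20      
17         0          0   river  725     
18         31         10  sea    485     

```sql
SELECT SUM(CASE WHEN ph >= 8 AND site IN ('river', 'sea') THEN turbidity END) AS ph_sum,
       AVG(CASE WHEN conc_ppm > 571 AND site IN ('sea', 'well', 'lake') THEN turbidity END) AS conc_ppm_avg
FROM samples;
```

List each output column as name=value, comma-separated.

ph_sum=269, conc_ppm_avg=13

[ph_sum: ph >= 8 AND site IN ('river', 'sea')]
sample_id=10: ✗
sample_id=11: ✗
sample_id=12: ✓ → 0
sample_id=13: ✓ → 153
sample_id=14: ✓ → 85
sample_id=15: ✗
sample_id=16: ✗
sample_id=17: ✗
sample_id=18: ✓ → 31
ph_sum = 153 + 85 + 31 = 269
—
[conc_ppm_avg: conc_ppm > 571 AND site IN ('sea', 'well', 'lake')]
sample_id=10: ✗
sample_id=11: ✗
sample_id=12: ✗
sample_id=13: ✗
sample_id=14: ✗
sample_id=15: ✓ → 13
sample_id=16: ✗
sample_id=17: ✗
sample_id=18: ✗
conc_ppm_avg = 13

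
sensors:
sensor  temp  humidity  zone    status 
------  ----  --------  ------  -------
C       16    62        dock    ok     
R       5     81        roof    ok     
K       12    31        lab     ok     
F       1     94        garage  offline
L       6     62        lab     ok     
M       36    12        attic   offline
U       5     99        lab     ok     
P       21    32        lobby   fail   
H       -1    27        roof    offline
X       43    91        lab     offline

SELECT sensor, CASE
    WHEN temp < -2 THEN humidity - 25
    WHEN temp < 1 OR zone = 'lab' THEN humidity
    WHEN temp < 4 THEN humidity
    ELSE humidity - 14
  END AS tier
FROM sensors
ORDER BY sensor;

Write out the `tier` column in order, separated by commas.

sensor=C: ELSE → 48
sensor=F: temp < 4 → 94
sensor=H: temp < 1 OR zone = 'lab' → 27
sensor=K: temp < 1 OR zone = 'lab' → 31
sensor=L: temp < 1 OR zone = 'lab' → 62
sensor=M: ELSE → -2
sensor=P: ELSE → 18
sensor=R: ELSE → 67
sensor=U: temp < 1 OR zone = 'lab' → 99
sensor=X: temp < 1 OR zone = 'lab' → 91

48, 94, 27, 31, 62, -2, 18, 67, 99, 91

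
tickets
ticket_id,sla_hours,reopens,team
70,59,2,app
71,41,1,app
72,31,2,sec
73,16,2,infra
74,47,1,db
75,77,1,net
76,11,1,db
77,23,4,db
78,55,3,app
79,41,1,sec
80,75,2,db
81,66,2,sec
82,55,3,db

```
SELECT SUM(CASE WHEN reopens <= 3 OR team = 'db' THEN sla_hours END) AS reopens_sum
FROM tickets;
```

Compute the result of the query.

597

ticket_id=70: ✓ → 59
ticket_id=71: ✓ → 41
ticket_id=72: ✓ → 31
ticket_id=73: ✓ → 16
ticket_id=74: ✓ → 47
ticket_id=75: ✓ → 77
ticket_id=76: ✓ → 11
ticket_id=77: ✓ → 23
ticket_id=78: ✓ → 55
ticket_id=79: ✓ → 41
ticket_id=80: ✓ → 75
ticket_id=81: ✓ → 66
ticket_id=82: ✓ → 55
reopens_sum = 59 + 41 + 31 + 16 + 47 + 77 + 11 + 23 + 55 + 41 + 75 + 66 + 55 = 597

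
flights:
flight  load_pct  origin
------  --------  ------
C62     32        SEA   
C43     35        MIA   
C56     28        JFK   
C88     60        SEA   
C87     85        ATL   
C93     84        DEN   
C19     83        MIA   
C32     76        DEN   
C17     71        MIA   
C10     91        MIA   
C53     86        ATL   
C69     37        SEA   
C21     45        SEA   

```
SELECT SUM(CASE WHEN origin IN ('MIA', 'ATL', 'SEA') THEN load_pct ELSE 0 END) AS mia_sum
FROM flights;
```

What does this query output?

flight=C62: ✓ → 32
flight=C43: ✓ → 35
flight=C56: ✗
flight=C88: ✓ → 60
flight=C87: ✓ → 85
flight=C93: ✗
flight=C19: ✓ → 83
flight=C32: ✗
flight=C17: ✓ → 71
flight=C10: ✓ → 91
flight=C53: ✓ → 86
flight=C69: ✓ → 37
flight=C21: ✓ → 45
mia_sum = 32 + 35 + 60 + 85 + 83 + 71 + 91 + 86 + 37 + 45 = 625

625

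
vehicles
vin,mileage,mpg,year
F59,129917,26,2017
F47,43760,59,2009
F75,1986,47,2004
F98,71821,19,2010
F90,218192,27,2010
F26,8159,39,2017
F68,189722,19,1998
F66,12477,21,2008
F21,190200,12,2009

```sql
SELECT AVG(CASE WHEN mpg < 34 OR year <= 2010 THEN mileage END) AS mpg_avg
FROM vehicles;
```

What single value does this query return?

vin=F59: ✓ → 129917
vin=F47: ✓ → 43760
vin=F75: ✓ → 1986
vin=F98: ✓ → 71821
vin=F90: ✓ → 218192
vin=F26: ✗
vin=F68: ✓ → 189722
vin=F66: ✓ → 12477
vin=F21: ✓ → 190200
mpg_avg = (129917 + 43760 + 1986 + 71821 + 218192 + 189722 + 12477 + 190200) / 8 = 107259.375

107259.375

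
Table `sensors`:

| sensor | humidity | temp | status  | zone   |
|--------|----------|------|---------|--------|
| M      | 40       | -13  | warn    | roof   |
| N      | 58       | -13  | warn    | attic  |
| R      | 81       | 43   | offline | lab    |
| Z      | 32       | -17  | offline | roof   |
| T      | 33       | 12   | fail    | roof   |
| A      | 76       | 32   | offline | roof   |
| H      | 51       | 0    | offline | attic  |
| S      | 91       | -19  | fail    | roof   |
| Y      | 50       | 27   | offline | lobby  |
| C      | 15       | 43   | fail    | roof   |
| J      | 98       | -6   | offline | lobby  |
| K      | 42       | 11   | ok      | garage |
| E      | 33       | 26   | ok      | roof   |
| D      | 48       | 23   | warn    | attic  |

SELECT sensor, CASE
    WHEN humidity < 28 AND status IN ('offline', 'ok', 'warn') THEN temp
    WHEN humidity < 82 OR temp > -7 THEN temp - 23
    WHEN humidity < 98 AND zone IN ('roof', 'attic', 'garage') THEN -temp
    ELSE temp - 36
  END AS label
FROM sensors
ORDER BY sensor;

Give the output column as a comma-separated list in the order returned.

9, 20, 0, 3, -23, -29, -12, -36, -36, 20, 19, -11, 4, -40

sensor=A: humidity < 82 OR temp > -7 → 9
sensor=C: humidity < 82 OR temp > -7 → 20
sensor=D: humidity < 82 OR temp > -7 → 0
sensor=E: humidity < 82 OR temp > -7 → 3
sensor=H: humidity < 82 OR temp > -7 → -23
sensor=J: humidity < 82 OR temp > -7 → -29
sensor=K: humidity < 82 OR temp > -7 → -12
sensor=M: humidity < 82 OR temp > -7 → -36
sensor=N: humidity < 82 OR temp > -7 → -36
sensor=R: humidity < 82 OR temp > -7 → 20
sensor=S: humidity < 98 AND zone IN ('roof', 'attic', 'garage') → 19
sensor=T: humidity < 82 OR temp > -7 → -11
sensor=Y: humidity < 82 OR temp > -7 → 4
sensor=Z: humidity < 82 OR temp > -7 → -40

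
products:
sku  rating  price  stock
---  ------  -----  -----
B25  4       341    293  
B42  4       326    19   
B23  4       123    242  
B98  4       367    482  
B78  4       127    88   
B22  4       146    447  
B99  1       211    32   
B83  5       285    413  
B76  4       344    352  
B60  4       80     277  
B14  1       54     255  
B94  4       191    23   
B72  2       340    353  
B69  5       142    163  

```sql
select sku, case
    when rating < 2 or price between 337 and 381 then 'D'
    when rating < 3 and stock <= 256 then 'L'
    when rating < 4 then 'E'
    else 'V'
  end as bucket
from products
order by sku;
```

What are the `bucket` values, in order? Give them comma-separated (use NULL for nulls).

sku=B14: rating < 2 or price between 337 and 381 → D
sku=B22: ELSE → V
sku=B23: ELSE → V
sku=B25: rating < 2 or price between 337 and 381 → D
sku=B42: ELSE → V
sku=B60: ELSE → V
sku=B69: ELSE → V
sku=B72: rating < 2 or price between 337 and 381 → D
sku=B76: rating < 2 or price between 337 and 381 → D
sku=B78: ELSE → V
sku=B83: ELSE → V
sku=B94: ELSE → V
sku=B98: rating < 2 or price between 337 and 381 → D
sku=B99: rating < 2 or price between 337 and 381 → D

D, V, V, D, V, V, V, D, D, V, V, V, D, D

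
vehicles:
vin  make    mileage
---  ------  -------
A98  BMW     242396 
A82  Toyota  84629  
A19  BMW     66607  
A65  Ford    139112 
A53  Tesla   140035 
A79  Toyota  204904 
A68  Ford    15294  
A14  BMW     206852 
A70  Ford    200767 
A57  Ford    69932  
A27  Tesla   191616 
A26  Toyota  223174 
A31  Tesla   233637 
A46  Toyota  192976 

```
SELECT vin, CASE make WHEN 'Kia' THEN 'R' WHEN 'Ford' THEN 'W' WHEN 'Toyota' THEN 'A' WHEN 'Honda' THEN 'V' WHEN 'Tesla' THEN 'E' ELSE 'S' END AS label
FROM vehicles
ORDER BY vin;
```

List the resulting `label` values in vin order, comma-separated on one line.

vin=A14: ELSE → S
vin=A19: ELSE → S
vin=A26: make='Toyota' → A
vin=A27: make='Tesla' → E
vin=A31: make='Tesla' → E
vin=A46: make='Toyota' → A
vin=A53: make='Tesla' → E
vin=A57: make='Ford' → W
vin=A65: make='Ford' → W
vin=A68: make='Ford' → W
vin=A70: make='Ford' → W
vin=A79: make='Toyota' → A
vin=A82: make='Toyota' → A
vin=A98: ELSE → S

S, S, A, E, E, A, E, W, W, W, W, A, A, S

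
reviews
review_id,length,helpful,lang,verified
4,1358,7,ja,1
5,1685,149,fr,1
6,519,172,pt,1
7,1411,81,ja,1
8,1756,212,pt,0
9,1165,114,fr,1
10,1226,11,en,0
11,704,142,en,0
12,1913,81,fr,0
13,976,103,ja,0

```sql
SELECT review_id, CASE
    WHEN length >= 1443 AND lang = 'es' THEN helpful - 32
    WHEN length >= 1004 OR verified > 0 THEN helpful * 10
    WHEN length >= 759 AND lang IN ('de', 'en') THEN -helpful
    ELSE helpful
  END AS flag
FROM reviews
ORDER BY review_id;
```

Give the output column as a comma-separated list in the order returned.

review_id=4: length >= 1004 OR verified > 0 → 70
review_id=5: length >= 1004 OR verified > 0 → 1490
review_id=6: length >= 1004 OR verified > 0 → 1720
review_id=7: length >= 1004 OR verified > 0 → 810
review_id=8: length >= 1004 OR verified > 0 → 2120
review_id=9: length >= 1004 OR verified > 0 → 1140
review_id=10: length >= 1004 OR verified > 0 → 110
review_id=11: ELSE → 142
review_id=12: length >= 1004 OR verified > 0 → 810
review_id=13: ELSE → 103

70, 1490, 1720, 810, 2120, 1140, 110, 142, 810, 103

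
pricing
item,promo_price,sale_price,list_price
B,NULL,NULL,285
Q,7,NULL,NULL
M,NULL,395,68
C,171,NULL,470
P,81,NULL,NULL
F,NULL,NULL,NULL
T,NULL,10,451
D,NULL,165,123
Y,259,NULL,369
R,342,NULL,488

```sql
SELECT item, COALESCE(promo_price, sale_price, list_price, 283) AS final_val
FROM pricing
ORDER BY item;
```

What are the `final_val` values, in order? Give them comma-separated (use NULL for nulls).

285, 171, 165, 283, 395, 81, 7, 342, 10, 259

item=B: promo_price=NULL, sale_price=NULL, list_price=285 → 285
item=C: promo_price=171 → 171
item=D: promo_price=NULL, sale_price=165 → 165
item=F: promo_price=NULL, sale_price=NULL, list_price=NULL, → literal 283 → 283
item=M: promo_price=NULL, sale_price=395 → 395
item=P: promo_price=81 → 81
item=Q: promo_price=7 → 7
item=R: promo_price=342 → 342
item=T: promo_price=NULL, sale_price=10 → 10
item=Y: promo_price=259 → 259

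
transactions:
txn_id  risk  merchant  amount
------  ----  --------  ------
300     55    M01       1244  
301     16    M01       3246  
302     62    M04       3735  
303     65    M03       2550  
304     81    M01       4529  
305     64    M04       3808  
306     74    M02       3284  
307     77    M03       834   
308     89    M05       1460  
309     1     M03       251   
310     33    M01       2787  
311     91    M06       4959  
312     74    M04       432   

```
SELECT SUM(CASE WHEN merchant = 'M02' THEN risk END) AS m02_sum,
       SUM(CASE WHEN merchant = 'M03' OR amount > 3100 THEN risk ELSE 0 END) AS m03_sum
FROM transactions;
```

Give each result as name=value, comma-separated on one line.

m02_sum=74, m03_sum=531

[m02_sum: merchant = 'M02']
txn_id=300: ✗
txn_id=301: ✗
txn_id=302: ✗
txn_id=303: ✗
txn_id=304: ✗
txn_id=305: ✗
txn_id=306: ✓ → 74
txn_id=307: ✗
txn_id=308: ✗
txn_id=309: ✗
txn_id=310: ✗
txn_id=311: ✗
txn_id=312: ✗
m02_sum = 74
—
[m03_sum: merchant = 'M03' OR amount > 3100]
txn_id=300: ✗
txn_id=301: ✓ → 16
txn_id=302: ✓ → 62
txn_id=303: ✓ → 65
txn_id=304: ✓ → 81
txn_id=305: ✓ → 64
txn_id=306: ✓ → 74
txn_id=307: ✓ → 77
txn_id=308: ✗
txn_id=309: ✓ → 1
txn_id=310: ✗
txn_id=311: ✓ → 91
txn_id=312: ✗
m03_sum = 16 + 62 + 65 + 81 + 64 + 74 + 77 + 1 + 91 = 531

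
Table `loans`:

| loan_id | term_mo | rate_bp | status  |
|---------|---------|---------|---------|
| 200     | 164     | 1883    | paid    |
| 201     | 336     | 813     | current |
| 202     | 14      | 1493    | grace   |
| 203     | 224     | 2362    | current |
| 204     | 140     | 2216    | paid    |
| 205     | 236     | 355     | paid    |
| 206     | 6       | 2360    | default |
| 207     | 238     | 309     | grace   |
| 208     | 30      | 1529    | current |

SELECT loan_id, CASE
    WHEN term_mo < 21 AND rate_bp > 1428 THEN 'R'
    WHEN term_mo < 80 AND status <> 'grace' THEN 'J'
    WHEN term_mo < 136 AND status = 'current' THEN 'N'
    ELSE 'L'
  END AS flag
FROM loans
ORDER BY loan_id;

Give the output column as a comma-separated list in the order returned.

loan_id=200: ELSE → L
loan_id=201: ELSE → L
loan_id=202: term_mo < 21 AND rate_bp > 1428 → R
loan_id=203: ELSE → L
loan_id=204: ELSE → L
loan_id=205: ELSE → L
loan_id=206: term_mo < 21 AND rate_bp > 1428 → R
loan_id=207: ELSE → L
loan_id=208: term_mo < 80 AND status <> 'grace' → J

L, L, R, L, L, L, R, L, J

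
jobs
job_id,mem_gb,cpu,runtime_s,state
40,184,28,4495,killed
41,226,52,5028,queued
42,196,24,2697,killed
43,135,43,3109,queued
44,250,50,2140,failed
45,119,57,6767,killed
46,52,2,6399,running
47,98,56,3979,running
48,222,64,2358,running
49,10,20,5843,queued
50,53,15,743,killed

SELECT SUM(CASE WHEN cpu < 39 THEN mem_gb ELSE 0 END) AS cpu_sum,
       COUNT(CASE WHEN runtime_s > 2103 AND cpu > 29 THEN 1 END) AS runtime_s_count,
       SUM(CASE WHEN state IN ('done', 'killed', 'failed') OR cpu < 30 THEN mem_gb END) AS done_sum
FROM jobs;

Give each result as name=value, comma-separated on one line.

[cpu_sum: cpu < 39]
job_id=40: ✓ → 184
job_id=41: ✗
job_id=42: ✓ → 196
job_id=43: ✗
job_id=44: ✗
job_id=45: ✗
job_id=46: ✓ → 52
job_id=47: ✗
job_id=48: ✗
job_id=49: ✓ → 10
job_id=50: ✓ → 53
cpu_sum = 184 + 196 + 52 + 10 + 53 = 495
—
[runtime_s_count: runtime_s > 2103 AND cpu > 29]
job_id=40: ✗
job_id=41: ✓ → 1
job_id=42: ✗
job_id=43: ✓ → 1
job_id=44: ✓ → 1
job_id=45: ✓ → 1
job_id=46: ✗
job_id=47: ✓ → 1
job_id=48: ✓ → 1
job_id=49: ✗
job_id=50: ✗
runtime_s_count = COUNT(1, 1, 1, 1, 1, 1) = 6
—
[done_sum: state IN ('done', 'killed', 'failed') OR cpu < 30]
job_id=40: ✓ → 184
job_id=41: ✗
job_id=42: ✓ → 196
job_id=43: ✗
job_id=44: ✓ → 250
job_id=45: ✓ → 119
job_id=46: ✓ → 52
job_id=47: ✗
job_id=48: ✗
job_id=49: ✓ → 10
job_id=50: ✓ → 53
done_sum = 184 + 196 + 250 + 119 + 52 + 10 + 53 = 864

cpu_sum=495, runtime_s_count=6, done_sum=864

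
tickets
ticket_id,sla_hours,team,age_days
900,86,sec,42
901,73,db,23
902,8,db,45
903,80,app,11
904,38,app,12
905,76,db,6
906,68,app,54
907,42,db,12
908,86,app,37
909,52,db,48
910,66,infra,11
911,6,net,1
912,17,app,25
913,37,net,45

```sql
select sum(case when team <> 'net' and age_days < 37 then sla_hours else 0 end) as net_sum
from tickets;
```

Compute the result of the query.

ticket_id=900: ✗
ticket_id=901: ✓ → 73
ticket_id=902: ✗
ticket_id=903: ✓ → 80
ticket_id=904: ✓ → 38
ticket_id=905: ✓ → 76
ticket_id=906: ✗
ticket_id=907: ✓ → 42
ticket_id=908: ✗
ticket_id=909: ✗
ticket_id=910: ✓ → 66
ticket_id=911: ✗
ticket_id=912: ✓ → 17
ticket_id=913: ✗
net_sum = 73 + 80 + 38 + 76 + 42 + 66 + 17 = 392

392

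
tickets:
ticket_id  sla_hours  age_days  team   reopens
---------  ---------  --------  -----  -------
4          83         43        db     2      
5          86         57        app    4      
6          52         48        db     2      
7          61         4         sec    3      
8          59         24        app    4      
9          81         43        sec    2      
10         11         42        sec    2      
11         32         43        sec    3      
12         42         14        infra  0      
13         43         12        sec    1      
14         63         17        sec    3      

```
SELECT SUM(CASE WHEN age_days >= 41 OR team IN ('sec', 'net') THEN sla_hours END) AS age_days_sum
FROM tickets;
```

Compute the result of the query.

512

ticket_id=4: ✓ → 83
ticket_id=5: ✓ → 86
ticket_id=6: ✓ → 52
ticket_id=7: ✓ → 61
ticket_id=8: ✗
ticket_id=9: ✓ → 81
ticket_id=10: ✓ → 11
ticket_id=11: ✓ → 32
ticket_id=12: ✗
ticket_id=13: ✓ → 43
ticket_id=14: ✓ → 63
age_days_sum = 83 + 86 + 52 + 61 + 81 + 11 + 32 + 43 + 63 = 512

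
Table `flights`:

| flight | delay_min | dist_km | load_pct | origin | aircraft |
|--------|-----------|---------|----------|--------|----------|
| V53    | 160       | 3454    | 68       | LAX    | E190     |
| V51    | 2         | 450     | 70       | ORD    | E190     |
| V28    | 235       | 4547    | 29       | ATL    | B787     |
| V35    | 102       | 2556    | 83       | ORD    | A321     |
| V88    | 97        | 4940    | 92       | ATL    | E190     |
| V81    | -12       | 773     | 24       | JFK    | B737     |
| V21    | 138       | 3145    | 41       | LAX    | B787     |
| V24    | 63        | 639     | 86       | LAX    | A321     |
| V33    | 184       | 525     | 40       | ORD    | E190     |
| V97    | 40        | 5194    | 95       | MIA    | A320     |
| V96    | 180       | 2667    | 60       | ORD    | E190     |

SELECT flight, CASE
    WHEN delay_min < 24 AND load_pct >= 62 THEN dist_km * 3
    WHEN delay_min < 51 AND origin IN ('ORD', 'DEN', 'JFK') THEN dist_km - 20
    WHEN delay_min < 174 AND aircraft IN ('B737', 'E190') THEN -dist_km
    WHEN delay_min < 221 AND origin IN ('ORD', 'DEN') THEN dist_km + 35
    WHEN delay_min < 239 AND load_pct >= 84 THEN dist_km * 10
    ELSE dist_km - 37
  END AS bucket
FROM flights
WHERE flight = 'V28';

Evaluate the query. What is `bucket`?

flight = V28: delay_min=235, dist_km=4547, load_pct=29, origin=ATL, aircraft=B787.
delay_min < 24 AND load_pct >= 62 → false
delay_min < 51 AND origin IN ('ORD', 'DEN', 'JFK') → false
delay_min < 174 AND aircraft IN ('B737', 'E190') → false
delay_min < 221 AND origin IN ('ORD', 'DEN') → false
delay_min < 239 AND load_pct >= 84 → false
No prior WHEN matched → ELSE → 4510

4510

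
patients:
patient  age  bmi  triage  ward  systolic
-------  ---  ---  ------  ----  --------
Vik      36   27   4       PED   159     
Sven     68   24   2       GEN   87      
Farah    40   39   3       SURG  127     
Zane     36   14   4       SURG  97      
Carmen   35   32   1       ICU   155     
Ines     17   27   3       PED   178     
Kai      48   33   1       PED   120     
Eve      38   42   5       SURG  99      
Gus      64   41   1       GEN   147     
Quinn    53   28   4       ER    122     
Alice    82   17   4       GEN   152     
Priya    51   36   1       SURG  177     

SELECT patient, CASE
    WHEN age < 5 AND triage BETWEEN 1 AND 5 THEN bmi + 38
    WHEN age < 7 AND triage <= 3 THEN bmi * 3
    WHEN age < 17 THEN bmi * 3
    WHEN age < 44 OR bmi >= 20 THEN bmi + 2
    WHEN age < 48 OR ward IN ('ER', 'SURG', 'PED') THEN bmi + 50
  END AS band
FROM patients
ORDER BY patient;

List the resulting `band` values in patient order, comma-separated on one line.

patient=Alice: (no match → NULL) → NULL
patient=Carmen: age < 44 OR bmi >= 20 → 34
patient=Eve: age < 44 OR bmi >= 20 → 44
patient=Farah: age < 44 OR bmi >= 20 → 41
patient=Gus: age < 44 OR bmi >= 20 → 43
patient=Ines: age < 44 OR bmi >= 20 → 29
patient=Kai: age < 44 OR bmi >= 20 → 35
patient=Priya: age < 44 OR bmi >= 20 → 38
patient=Quinn: age < 44 OR bmi >= 20 → 30
patient=Sven: age < 44 OR bmi >= 20 → 26
patient=Vik: age < 44 OR bmi >= 20 → 29
patient=Zane: age < 44 OR bmi >= 20 → 16

NULL, 34, 44, 41, 43, 29, 35, 38, 30, 26, 29, 16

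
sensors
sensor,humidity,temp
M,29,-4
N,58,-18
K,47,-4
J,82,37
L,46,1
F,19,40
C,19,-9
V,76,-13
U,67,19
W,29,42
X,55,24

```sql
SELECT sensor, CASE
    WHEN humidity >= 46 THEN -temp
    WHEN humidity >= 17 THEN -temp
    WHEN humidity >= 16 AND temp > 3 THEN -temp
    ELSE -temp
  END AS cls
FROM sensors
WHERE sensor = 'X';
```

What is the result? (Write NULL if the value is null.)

-24

sensor = X: humidity=55, temp=24.
humidity >= 46 → true → -24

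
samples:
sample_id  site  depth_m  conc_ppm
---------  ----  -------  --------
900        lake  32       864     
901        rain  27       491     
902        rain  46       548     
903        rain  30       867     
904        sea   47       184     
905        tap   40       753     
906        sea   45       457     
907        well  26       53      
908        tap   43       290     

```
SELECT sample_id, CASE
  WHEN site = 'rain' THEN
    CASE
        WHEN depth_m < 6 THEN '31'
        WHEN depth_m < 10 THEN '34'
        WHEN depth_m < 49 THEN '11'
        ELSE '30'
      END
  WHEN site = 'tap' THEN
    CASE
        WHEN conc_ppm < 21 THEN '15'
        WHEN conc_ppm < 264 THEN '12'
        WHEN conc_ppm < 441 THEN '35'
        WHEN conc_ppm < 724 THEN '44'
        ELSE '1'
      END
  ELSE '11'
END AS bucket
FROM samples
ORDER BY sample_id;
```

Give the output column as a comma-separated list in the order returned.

sample_id=900: site='lake' → outer ELSE → 11
sample_id=901: site='rain' → inner[depth_m < 49] → 11
sample_id=902: site='rain' → inner[depth_m < 49] → 11
sample_id=903: site='rain' → inner[depth_m < 49] → 11
sample_id=904: site='sea' → outer ELSE → 11
sample_id=905: site='tap' → inner[ELSE] → 1
sample_id=906: site='sea' → outer ELSE → 11
sample_id=907: site='well' → outer ELSE → 11
sample_id=908: site='tap' → inner[conc_ppm < 441] → 35

11, 11, 11, 11, 11, 1, 11, 11, 35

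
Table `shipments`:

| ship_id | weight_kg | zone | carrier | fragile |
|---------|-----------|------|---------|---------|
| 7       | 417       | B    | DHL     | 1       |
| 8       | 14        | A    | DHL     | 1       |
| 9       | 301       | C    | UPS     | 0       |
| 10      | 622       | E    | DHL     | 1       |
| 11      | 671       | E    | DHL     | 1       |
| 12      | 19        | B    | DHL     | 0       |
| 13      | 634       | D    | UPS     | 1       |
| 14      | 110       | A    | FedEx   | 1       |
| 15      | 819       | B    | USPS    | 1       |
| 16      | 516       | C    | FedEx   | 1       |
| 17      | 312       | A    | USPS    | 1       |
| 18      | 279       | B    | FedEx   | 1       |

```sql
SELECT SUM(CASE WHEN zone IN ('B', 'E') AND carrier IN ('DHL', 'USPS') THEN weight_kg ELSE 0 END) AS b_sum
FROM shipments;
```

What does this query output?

ship_id=7: ✓ → 417
ship_id=8: ✗
ship_id=9: ✗
ship_id=10: ✓ → 622
ship_id=11: ✓ → 671
ship_id=12: ✓ → 19
ship_id=13: ✗
ship_id=14: ✗
ship_id=15: ✓ → 819
ship_id=16: ✗
ship_id=17: ✗
ship_id=18: ✗
b_sum = 417 + 622 + 671 + 19 + 819 = 2548

2548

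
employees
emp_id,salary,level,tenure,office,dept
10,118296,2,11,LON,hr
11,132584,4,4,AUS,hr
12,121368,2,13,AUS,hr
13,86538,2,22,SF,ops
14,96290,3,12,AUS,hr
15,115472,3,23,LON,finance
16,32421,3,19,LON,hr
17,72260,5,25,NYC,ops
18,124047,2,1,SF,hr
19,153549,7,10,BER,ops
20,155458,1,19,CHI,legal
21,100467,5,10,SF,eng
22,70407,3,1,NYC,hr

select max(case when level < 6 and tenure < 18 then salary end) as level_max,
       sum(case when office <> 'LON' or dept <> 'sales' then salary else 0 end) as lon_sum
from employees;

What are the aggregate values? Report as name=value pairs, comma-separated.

[level_max: level < 6 and tenure < 18]
emp_id=10: ✓ → 118296
emp_id=11: ✓ → 132584
emp_id=12: ✓ → 121368
emp_id=13: ✗
emp_id=14: ✓ → 96290
emp_id=15: ✗
emp_id=16: ✗
emp_id=17: ✗
emp_id=18: ✓ → 124047
emp_id=19: ✗
emp_id=20: ✗
emp_id=21: ✓ → 100467
emp_id=22: ✓ → 70407
level_max = MAX(118296, 132584, 121368, 96290, 124047, 100467, 70407) = 132584
—
[lon_sum: office <> 'LON' or dept <> 'sales']
emp_id=10: ✓ → 118296
emp_id=11: ✓ → 132584
emp_id=12: ✓ → 121368
emp_id=13: ✓ → 86538
emp_id=14: ✓ → 96290
emp_id=15: ✓ → 115472
emp_id=16: ✓ → 32421
emp_id=17: ✓ → 72260
emp_id=18: ✓ → 124047
emp_id=19: ✓ → 153549
emp_id=20: ✓ → 155458
emp_id=21: ✓ → 100467
emp_id=22: ✓ → 70407
lon_sum = 118296 + 132584 + 121368 + 86538 + 96290 + 115472 + 32421 + 72260 + 124047 + 153549 + 155458 + 100467 + 70407 = 1379157

level_max=132584, lon_sum=1379157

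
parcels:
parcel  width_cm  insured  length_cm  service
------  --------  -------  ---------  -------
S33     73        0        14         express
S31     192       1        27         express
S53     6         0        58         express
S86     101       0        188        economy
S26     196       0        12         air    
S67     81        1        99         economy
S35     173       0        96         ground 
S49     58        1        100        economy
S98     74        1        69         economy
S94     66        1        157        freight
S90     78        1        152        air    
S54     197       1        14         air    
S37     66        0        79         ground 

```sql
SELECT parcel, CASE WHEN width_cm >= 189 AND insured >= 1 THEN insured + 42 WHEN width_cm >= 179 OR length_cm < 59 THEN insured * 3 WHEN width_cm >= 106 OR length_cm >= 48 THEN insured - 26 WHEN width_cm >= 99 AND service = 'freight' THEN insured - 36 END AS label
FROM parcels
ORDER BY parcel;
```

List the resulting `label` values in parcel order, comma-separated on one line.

0, 43, 0, -26, -26, -25, 0, 43, -25, -26, -25, -25, -25

parcel=S26: width_cm >= 179 OR length_cm < 59 → 0
parcel=S31: width_cm >= 189 AND insured >= 1 → 43
parcel=S33: width_cm >= 179 OR length_cm < 59 → 0
parcel=S35: width_cm >= 106 OR length_cm >= 48 → -26
parcel=S37: width_cm >= 106 OR length_cm >= 48 → -26
parcel=S49: width_cm >= 106 OR length_cm >= 48 → -25
parcel=S53: width_cm >= 179 OR length_cm < 59 → 0
parcel=S54: width_cm >= 189 AND insured >= 1 → 43
parcel=S67: width_cm >= 106 OR length_cm >= 48 → -25
parcel=S86: width_cm >= 106 OR length_cm >= 48 → -26
parcel=S90: width_cm >= 106 OR length_cm >= 48 → -25
parcel=S94: width_cm >= 106 OR length_cm >= 48 → -25
parcel=S98: width_cm >= 106 OR length_cm >= 48 → -25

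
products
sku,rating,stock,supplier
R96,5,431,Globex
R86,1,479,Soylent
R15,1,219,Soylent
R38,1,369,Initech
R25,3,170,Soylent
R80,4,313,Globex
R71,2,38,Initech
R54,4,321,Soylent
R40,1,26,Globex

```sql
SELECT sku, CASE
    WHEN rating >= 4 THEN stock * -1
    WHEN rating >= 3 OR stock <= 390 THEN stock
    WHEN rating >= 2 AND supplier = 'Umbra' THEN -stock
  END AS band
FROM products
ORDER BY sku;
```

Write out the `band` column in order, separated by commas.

219, 170, 369, 26, -321, 38, -313, NULL, -431

sku=R15: rating >= 3 OR stock <= 390 → 219
sku=R25: rating >= 3 OR stock <= 390 → 170
sku=R38: rating >= 3 OR stock <= 390 → 369
sku=R40: rating >= 3 OR stock <= 390 → 26
sku=R54: rating >= 4 → -321
sku=R71: rating >= 3 OR stock <= 390 → 38
sku=R80: rating >= 4 → -313
sku=R86: (no match → NULL) → NULL
sku=R96: rating >= 4 → -431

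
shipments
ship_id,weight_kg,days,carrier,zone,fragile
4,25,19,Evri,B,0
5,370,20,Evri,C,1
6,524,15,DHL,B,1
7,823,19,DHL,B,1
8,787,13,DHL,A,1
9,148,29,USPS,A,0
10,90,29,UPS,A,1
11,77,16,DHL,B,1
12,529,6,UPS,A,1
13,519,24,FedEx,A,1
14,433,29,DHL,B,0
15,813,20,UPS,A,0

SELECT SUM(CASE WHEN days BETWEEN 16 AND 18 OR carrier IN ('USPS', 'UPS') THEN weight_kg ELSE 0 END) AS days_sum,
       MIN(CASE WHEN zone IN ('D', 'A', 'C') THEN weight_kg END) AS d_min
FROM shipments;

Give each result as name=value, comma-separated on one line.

days_sum=1657, d_min=90

[days_sum: days BETWEEN 16 AND 18 OR carrier IN ('USPS', 'UPS')]
ship_id=4: ✗
ship_id=5: ✗
ship_id=6: ✗
ship_id=7: ✗
ship_id=8: ✗
ship_id=9: ✓ → 148
ship_id=10: ✓ → 90
ship_id=11: ✓ → 77
ship_id=12: ✓ → 529
ship_id=13: ✗
ship_id=14: ✗
ship_id=15: ✓ → 813
days_sum = 148 + 90 + 77 + 529 + 813 = 1657
—
[d_min: zone IN ('D', 'A', 'C')]
ship_id=4: ✗
ship_id=5: ✓ → 370
ship_id=6: ✗
ship_id=7: ✗
ship_id=8: ✓ → 787
ship_id=9: ✓ → 148
ship_id=10: ✓ → 90
ship_id=11: ✗
ship_id=12: ✓ → 529
ship_id=13: ✓ → 519
ship_id=14: ✗
ship_id=15: ✓ → 813
d_min = MIN(370, 787, 148, 90, 529, 519, 813) = 90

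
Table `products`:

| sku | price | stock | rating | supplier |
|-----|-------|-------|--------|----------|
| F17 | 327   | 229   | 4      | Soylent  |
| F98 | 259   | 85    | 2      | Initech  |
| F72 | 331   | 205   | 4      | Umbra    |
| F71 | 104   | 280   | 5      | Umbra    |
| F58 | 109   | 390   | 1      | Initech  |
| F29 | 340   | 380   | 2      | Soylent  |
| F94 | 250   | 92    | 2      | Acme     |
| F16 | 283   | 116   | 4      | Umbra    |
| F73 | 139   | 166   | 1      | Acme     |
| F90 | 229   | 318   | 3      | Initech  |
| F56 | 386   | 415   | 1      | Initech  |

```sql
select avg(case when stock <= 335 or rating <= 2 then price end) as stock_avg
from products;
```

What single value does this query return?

sku=F17: ✓ → 327
sku=F98: ✓ → 259
sku=F72: ✓ → 331
sku=F71: ✓ → 104
sku=F58: ✓ → 109
sku=F29: ✓ → 340
sku=F94: ✓ → 250
sku=F16: ✓ → 283
sku=F73: ✓ → 139
sku=F90: ✓ → 229
sku=F56: ✓ → 386
stock_avg = (327 + 259 + 331 + 104 + 109 + 340 + 250 + 283 + 139 + 229 + 386) / 11 = 250.6363636364

250.6363636364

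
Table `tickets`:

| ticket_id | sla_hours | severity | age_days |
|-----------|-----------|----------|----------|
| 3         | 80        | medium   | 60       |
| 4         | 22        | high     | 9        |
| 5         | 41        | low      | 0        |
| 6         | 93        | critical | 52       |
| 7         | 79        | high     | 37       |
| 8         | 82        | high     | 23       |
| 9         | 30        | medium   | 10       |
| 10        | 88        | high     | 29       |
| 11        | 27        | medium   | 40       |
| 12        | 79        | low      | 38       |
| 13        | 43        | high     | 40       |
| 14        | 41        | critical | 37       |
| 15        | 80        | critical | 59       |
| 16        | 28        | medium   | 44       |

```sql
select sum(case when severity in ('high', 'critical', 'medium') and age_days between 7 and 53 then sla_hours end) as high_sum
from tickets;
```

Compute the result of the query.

533

ticket_id=3: ✗
ticket_id=4: ✓ → 22
ticket_id=5: ✗
ticket_id=6: ✓ → 93
ticket_id=7: ✓ → 79
ticket_id=8: ✓ → 82
ticket_id=9: ✓ → 30
ticket_id=10: ✓ → 88
ticket_id=11: ✓ → 27
ticket_id=12: ✗
ticket_id=13: ✓ → 43
ticket_id=14: ✓ → 41
ticket_id=15: ✗
ticket_id=16: ✓ → 28
high_sum = 22 + 93 + 79 + 82 + 30 + 88 + 27 + 43 + 41 + 28 = 533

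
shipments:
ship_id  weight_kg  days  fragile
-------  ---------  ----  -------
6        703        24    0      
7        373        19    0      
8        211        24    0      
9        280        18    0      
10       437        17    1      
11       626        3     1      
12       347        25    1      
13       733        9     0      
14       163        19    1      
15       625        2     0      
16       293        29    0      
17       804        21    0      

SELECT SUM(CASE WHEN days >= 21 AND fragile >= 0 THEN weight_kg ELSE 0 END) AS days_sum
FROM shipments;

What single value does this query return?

ship_id=6: ✓ → 703
ship_id=7: ✗
ship_id=8: ✓ → 211
ship_id=9: ✗
ship_id=10: ✗
ship_id=11: ✗
ship_id=12: ✓ → 347
ship_id=13: ✗
ship_id=14: ✗
ship_id=15: ✗
ship_id=16: ✓ → 293
ship_id=17: ✓ → 804
days_sum = 703 + 211 + 347 + 293 + 804 = 2358

2358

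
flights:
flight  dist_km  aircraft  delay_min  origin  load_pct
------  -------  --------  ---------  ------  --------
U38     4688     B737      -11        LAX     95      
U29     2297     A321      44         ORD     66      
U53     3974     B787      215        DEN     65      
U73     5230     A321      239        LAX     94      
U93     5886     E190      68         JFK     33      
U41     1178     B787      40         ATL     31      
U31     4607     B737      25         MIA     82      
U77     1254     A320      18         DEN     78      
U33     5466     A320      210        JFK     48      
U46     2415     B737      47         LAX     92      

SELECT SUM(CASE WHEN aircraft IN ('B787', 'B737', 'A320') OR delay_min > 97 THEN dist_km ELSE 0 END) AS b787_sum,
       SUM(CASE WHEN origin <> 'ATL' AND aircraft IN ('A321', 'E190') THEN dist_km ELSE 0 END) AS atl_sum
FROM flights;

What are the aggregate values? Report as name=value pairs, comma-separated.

b787_sum=28812, atl_sum=13413

[b787_sum: aircraft IN ('B787', 'B737', 'A320') OR delay_min > 97]
flight=U38: ✓ → 4688
flight=U29: ✗
flight=U53: ✓ → 3974
flight=U73: ✓ → 5230
flight=U93: ✗
flight=U41: ✓ → 1178
flight=U31: ✓ → 4607
flight=U77: ✓ → 1254
flight=U33: ✓ → 5466
flight=U46: ✓ → 2415
b787_sum = 4688 + 3974 + 5230 + 1178 + 4607 + 1254 + 5466 + 2415 = 28812
—
[atl_sum: origin <> 'ATL' AND aircraft IN ('A321', 'E190')]
flight=U38: ✗
flight=U29: ✓ → 2297
flight=U53: ✗
flight=U73: ✓ → 5230
flight=U93: ✓ → 5886
flight=U41: ✗
flight=U31: ✗
flight=U77: ✗
flight=U33: ✗
flight=U46: ✗
atl_sum = 2297 + 5230 + 5886 = 13413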